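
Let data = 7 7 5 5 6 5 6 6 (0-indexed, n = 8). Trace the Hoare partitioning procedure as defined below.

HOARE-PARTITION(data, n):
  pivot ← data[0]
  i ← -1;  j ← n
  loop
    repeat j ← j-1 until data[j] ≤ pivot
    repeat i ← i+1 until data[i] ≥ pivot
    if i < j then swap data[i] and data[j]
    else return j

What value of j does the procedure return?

pivot = data[0] = 7; i = -1, j = 8
j→7 (data[7]=6≤7), i→0 (data[0]=7≥7); i<j, swap → 6 7 5 5 6 5 6 7
j→6 (data[6]=6≤7), i→1 (data[1]=7≥7); i<j, swap → 6 6 5 5 6 5 7 7
j→5, i→6; i≥j, return j=5. data = 6 6 5 5 6 5 7 7

5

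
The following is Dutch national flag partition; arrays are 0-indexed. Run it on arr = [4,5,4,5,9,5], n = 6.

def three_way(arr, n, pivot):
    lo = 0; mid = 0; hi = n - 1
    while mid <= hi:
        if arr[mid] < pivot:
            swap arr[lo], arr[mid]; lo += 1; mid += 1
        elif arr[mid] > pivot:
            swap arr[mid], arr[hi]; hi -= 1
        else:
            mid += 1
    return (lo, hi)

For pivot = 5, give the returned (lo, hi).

(2, 4)

pivot = 5; lo=0, mid=0, hi=5
arr[mid]=4<5: swap arr[0],arr[0]; lo=1,mid=1 → [4,5,4,5,9,5]
arr[mid]=5=5: mid=2
arr[mid]=4<5: swap arr[1],arr[2]; lo=2,mid=3 → [4,4,5,5,9,5]
arr[mid]=5=5: mid=4
arr[mid]=9>5: swap arr[4],arr[5]; hi=4 → [4,4,5,5,5,9]
arr[mid]=5=5: mid=5
end: lo=2, hi=4; arr = [4,4,5,5,5,9]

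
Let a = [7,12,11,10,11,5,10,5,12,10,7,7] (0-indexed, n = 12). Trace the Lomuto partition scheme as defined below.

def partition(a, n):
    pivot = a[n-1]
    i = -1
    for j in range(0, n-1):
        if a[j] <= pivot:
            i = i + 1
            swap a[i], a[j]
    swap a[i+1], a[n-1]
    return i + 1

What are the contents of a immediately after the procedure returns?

[7,5,5,7,7,12,10,11,12,10,10,11]

pivot = a[11] = 7; i = -1
j=0: a[0]=7 ≤ 7 → i=0, swap a[0],a[0] (no change) → [7,12,11,10,11,5,10,5,12,10,7,7]
j=1: a[1]=12 > 7 → no swap
j=2: a[2]=11 > 7 → no swap
j=3: a[3]=10 > 7 → no swap
j=4: a[4]=11 > 7 → no swap
j=5: a[5]=5 ≤ 7 → i=1, swap a[1],a[5] → [7,5,11,10,11,12,10,5,12,10,7,7]
j=6: a[6]=10 > 7 → no swap
j=7: a[7]=5 ≤ 7 → i=2, swap a[2],a[7] → [7,5,5,10,11,12,10,11,12,10,7,7]
j=8: a[8]=12 > 7 → no swap
j=9: a[9]=10 > 7 → no swap
j=10: a[10]=7 ≤ 7 → i=3, swap a[3],a[10] → [7,5,5,7,11,12,10,11,12,10,10,7]
final swap a[4],a[11] → [7,5,5,7,7,12,10,11,12,10,10,11]; return 4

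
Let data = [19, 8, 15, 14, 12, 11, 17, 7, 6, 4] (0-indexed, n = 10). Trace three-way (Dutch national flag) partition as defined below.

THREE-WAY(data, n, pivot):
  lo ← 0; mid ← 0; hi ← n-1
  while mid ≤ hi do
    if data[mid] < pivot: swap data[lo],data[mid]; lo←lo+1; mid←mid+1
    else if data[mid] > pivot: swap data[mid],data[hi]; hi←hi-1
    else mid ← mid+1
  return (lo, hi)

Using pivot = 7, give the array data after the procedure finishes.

lo=0 mid=0 hi=9
19>7: swap(0,9), hi=8 ⇒ [4, 8, 15, 14, 12, 11, 17, 7, 6, 19]
4<7: swap(0,0), lo=1 mid=1 ⇒ [4, 8, 15, 14, 12, 11, 17, 7, 6, 19]
8>7: swap(1,8), hi=7 ⇒ [4, 6, 15, 14, 12, 11, 17, 7, 8, 19]
6<7: swap(1,1), lo=2 mid=2 ⇒ [4, 6, 15, 14, 12, 11, 17, 7, 8, 19]
15>7: swap(2,7), hi=6 ⇒ [4, 6, 7, 14, 12, 11, 17, 15, 8, 19]
7=7: mid=3
14>7: swap(3,6), hi=5 ⇒ [4, 6, 7, 17, 12, 11, 14, 15, 8, 19]
17>7: swap(3,5), hi=4 ⇒ [4, 6, 7, 11, 12, 17, 14, 15, 8, 19]
11>7: swap(3,4), hi=3 ⇒ [4, 6, 7, 12, 11, 17, 14, 15, 8, 19]
12>7: swap(3,3), hi=2 ⇒ [4, 6, 7, 12, 11, 17, 14, 15, 8, 19]
done. lo=2 hi=2; data=[4, 6, 7, 12, 11, 17, 14, 15, 8, 19]

[4, 6, 7, 12, 11, 17, 14, 15, 8, 19]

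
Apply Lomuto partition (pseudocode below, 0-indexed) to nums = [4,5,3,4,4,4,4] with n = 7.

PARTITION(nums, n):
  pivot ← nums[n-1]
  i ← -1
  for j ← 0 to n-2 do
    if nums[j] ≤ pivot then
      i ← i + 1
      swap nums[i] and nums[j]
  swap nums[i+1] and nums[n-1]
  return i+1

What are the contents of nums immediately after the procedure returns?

[4,3,4,4,4,4,5]

pivot=4, i=-1
j=0: 4≤4, i=0, swap(0,0) ⇒ [4,5,3,4,4,4,4]
j=1: 5>4, skip
j=2: 3≤4, i=1, swap(1,2) ⇒ [4,3,5,4,4,4,4]
j=3: 4≤4, i=2, swap(2,3) ⇒ [4,3,4,5,4,4,4]
j=4: 4≤4, i=3, swap(3,4) ⇒ [4,3,4,4,5,4,4]
j=5: 4≤4, i=4, swap(4,5) ⇒ [4,3,4,4,4,5,4]
swap(5,6) ⇒ [4,3,4,4,4,4,5]; return 5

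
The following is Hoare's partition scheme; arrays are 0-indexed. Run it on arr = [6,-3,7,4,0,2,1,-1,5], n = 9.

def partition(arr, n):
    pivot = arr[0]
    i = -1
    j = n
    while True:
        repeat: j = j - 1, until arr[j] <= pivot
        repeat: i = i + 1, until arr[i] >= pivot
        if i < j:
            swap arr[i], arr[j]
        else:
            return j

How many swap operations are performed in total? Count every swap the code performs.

2

pivot=6
j stops at 8 (5), i stops at 0 (6); swap ⇒ [5,-3,7,4,0,2,1,-1,6]
j stops at 7 (-1), i stops at 2 (7); swap ⇒ [5,-3,-1,4,0,2,1,7,6]
j stops at 6, i stops at 7; i≥j ⇒ return 6. arr=[5,-3,-1,4,0,2,1,7,6]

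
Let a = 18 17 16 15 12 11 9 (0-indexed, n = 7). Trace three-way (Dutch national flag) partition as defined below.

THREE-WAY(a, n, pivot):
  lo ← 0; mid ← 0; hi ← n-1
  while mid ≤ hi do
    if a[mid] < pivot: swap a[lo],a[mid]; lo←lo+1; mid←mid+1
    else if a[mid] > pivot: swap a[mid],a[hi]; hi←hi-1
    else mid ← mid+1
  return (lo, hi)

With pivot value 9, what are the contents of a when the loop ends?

pivot = 9; lo=0, mid=0, hi=6
a[mid]=18>9: swap a[0],a[6]; hi=5 → 9 17 16 15 12 11 18
a[mid]=9=9: mid=1
a[mid]=17>9: swap a[1],a[5]; hi=4 → 9 11 16 15 12 17 18
a[mid]=11>9: swap a[1],a[4]; hi=3 → 9 12 16 15 11 17 18
a[mid]=12>9: swap a[1],a[3]; hi=2 → 9 15 16 12 11 17 18
a[mid]=15>9: swap a[1],a[2]; hi=1 → 9 16 15 12 11 17 18
a[mid]=16>9: swap a[1],a[1]; hi=0 → 9 16 15 12 11 17 18
end: lo=0, hi=0; a = 9 16 15 12 11 17 18

9 16 15 12 11 17 18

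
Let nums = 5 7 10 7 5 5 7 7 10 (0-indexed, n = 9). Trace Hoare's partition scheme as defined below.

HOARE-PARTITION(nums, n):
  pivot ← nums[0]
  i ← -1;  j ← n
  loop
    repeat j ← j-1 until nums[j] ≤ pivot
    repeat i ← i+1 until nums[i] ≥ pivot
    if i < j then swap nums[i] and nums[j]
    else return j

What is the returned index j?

pivot=5
j stops at 5 (5), i stops at 0 (5); swap ⇒ 5 7 10 7 5 5 7 7 10
j stops at 4 (5), i stops at 1 (7); swap ⇒ 5 5 10 7 7 5 7 7 10
j stops at 1, i stops at 2; i≥j ⇒ return 1. nums=5 5 10 7 7 5 7 7 10

1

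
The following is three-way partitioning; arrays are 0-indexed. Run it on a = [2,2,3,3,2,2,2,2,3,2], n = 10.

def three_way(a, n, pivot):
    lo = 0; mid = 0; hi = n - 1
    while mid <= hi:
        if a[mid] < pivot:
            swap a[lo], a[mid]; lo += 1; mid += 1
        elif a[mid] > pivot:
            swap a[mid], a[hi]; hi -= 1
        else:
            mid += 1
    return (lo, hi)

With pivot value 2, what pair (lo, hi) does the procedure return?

(0, 6)

pivot = 2; lo=0, mid=0, hi=9
a[mid]=2=2: mid=1
a[mid]=2=2: mid=2
a[mid]=3>2: swap a[2],a[9]; hi=8 → [2,2,2,3,2,2,2,2,3,3]
a[mid]=2=2: mid=3
a[mid]=3>2: swap a[3],a[8]; hi=7 → [2,2,2,3,2,2,2,2,3,3]
a[mid]=3>2: swap a[3],a[7]; hi=6 → [2,2,2,2,2,2,2,3,3,3]
a[mid]=2=2: mid=4
a[mid]=2=2: mid=5
a[mid]=2=2: mid=6
a[mid]=2=2: mid=7
end: lo=0, hi=6; a = [2,2,2,2,2,2,2,3,3,3]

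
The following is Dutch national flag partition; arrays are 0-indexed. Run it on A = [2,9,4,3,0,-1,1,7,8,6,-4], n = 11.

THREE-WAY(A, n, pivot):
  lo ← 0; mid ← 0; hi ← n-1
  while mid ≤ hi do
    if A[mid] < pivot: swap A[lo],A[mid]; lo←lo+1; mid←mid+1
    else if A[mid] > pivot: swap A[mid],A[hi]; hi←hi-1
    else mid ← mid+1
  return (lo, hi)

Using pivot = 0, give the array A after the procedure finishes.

[-4,-1,0,3,4,1,7,8,6,9,2]

pivot = 0; lo=0, mid=0, hi=10
A[mid]=2>0: swap A[0],A[10]; hi=9 → [-4,9,4,3,0,-1,1,7,8,6,2]
A[mid]=-4<0: swap A[0],A[0]; lo=1,mid=1 → [-4,9,4,3,0,-1,1,7,8,6,2]
A[mid]=9>0: swap A[1],A[9]; hi=8 → [-4,6,4,3,0,-1,1,7,8,9,2]
A[mid]=6>0: swap A[1],A[8]; hi=7 → [-4,8,4,3,0,-1,1,7,6,9,2]
A[mid]=8>0: swap A[1],A[7]; hi=6 → [-4,7,4,3,0,-1,1,8,6,9,2]
A[mid]=7>0: swap A[1],A[6]; hi=5 → [-4,1,4,3,0,-1,7,8,6,9,2]
A[mid]=1>0: swap A[1],A[5]; hi=4 → [-4,-1,4,3,0,1,7,8,6,9,2]
A[mid]=-1<0: swap A[1],A[1]; lo=2,mid=2 → [-4,-1,4,3,0,1,7,8,6,9,2]
A[mid]=4>0: swap A[2],A[4]; hi=3 → [-4,-1,0,3,4,1,7,8,6,9,2]
A[mid]=0=0: mid=3
A[mid]=3>0: swap A[3],A[3]; hi=2 → [-4,-1,0,3,4,1,7,8,6,9,2]
end: lo=2, hi=2; A = [-4,-1,0,3,4,1,7,8,6,9,2]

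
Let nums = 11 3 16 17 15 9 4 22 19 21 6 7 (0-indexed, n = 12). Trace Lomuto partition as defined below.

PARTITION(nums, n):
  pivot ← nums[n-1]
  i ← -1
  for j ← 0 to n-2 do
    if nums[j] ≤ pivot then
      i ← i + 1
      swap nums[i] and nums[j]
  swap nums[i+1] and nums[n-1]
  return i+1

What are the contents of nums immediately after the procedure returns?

3 4 6 7 15 9 11 22 19 21 16 17

pivot=7, i=-1
j=0: 11>7, skip
j=1: 3≤7, i=0, swap(0,1) ⇒ 3 11 16 17 15 9 4 22 19 21 6 7
j=2: 16>7, skip
j=3: 17>7, skip
j=4: 15>7, skip
j=5: 9>7, skip
j=6: 4≤7, i=1, swap(1,6) ⇒ 3 4 16 17 15 9 11 22 19 21 6 7
j=7: 22>7, skip
j=8: 19>7, skip
j=9: 21>7, skip
j=10: 6≤7, i=2, swap(2,10) ⇒ 3 4 6 17 15 9 11 22 19 21 16 7
swap(3,11) ⇒ 3 4 6 7 15 9 11 22 19 21 16 17; return 3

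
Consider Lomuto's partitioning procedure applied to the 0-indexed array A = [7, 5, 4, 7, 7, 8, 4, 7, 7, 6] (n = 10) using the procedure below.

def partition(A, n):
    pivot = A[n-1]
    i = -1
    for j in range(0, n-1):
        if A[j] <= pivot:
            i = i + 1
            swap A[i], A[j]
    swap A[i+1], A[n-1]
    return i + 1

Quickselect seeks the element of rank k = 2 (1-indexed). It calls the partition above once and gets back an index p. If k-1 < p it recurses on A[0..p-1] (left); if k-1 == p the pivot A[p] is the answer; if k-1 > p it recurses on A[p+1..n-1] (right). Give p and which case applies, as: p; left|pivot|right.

pivot=6, i=-1
j=0: 7>6, skip
j=1: 5≤6, i=0, swap(0,1) ⇒ [5, 7, 4, 7, 7, 8, 4, 7, 7, 6]
j=2: 4≤6, i=1, swap(1,2) ⇒ [5, 4, 7, 7, 7, 8, 4, 7, 7, 6]
j=3: 7>6, skip
j=4: 7>6, skip
j=5: 8>6, skip
j=6: 4≤6, i=2, swap(2,6) ⇒ [5, 4, 4, 7, 7, 8, 7, 7, 7, 6]
j=7: 7>6, skip
j=8: 7>6, skip
swap(3,9) ⇒ [5, 4, 4, 6, 7, 8, 7, 7, 7, 7]; return 3
p = 3; k-1 = 1 < 3 ⇒ left

3; left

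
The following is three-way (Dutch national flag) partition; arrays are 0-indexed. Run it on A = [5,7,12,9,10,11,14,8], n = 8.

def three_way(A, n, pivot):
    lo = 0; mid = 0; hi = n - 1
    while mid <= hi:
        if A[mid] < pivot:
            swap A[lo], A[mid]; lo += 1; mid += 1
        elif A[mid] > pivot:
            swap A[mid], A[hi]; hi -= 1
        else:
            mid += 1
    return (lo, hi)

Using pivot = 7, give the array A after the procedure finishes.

lo=0 mid=0 hi=7
5<7: swap(0,0), lo=1 mid=1 ⇒ [5,7,12,9,10,11,14,8]
7=7: mid=2
12>7: swap(2,7), hi=6 ⇒ [5,7,8,9,10,11,14,12]
8>7: swap(2,6), hi=5 ⇒ [5,7,14,9,10,11,8,12]
14>7: swap(2,5), hi=4 ⇒ [5,7,11,9,10,14,8,12]
11>7: swap(2,4), hi=3 ⇒ [5,7,10,9,11,14,8,12]
10>7: swap(2,3), hi=2 ⇒ [5,7,9,10,11,14,8,12]
9>7: swap(2,2), hi=1 ⇒ [5,7,9,10,11,14,8,12]
done. lo=1 hi=1; A=[5,7,9,10,11,14,8,12]

[5,7,9,10,11,14,8,12]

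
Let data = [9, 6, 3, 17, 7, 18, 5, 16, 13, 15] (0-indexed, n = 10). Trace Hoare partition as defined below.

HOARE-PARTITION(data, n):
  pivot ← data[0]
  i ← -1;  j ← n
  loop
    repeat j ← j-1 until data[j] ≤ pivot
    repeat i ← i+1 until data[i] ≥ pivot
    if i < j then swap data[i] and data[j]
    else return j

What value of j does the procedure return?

pivot=9
j stops at 6 (5), i stops at 0 (9); swap ⇒ [5, 6, 3, 17, 7, 18, 9, 16, 13, 15]
j stops at 4 (7), i stops at 3 (17); swap ⇒ [5, 6, 3, 7, 17, 18, 9, 16, 13, 15]
j stops at 3, i stops at 4; i≥j ⇒ return 3. data=[5, 6, 3, 7, 17, 18, 9, 16, 13, 15]

3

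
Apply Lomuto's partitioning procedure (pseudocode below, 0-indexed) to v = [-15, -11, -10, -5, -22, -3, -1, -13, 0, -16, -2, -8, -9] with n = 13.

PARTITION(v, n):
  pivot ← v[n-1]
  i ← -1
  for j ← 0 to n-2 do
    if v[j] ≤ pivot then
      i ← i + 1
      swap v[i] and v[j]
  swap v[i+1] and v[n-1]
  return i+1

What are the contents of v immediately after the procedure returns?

[-15, -11, -10, -22, -13, -16, -9, -5, 0, -3, -2, -8, -1]

pivot = v[12] = -9; i = -1
j=0: v[0]=-15 ≤ -9 → i=0, swap v[0],v[0] (no change) → [-15, -11, -10, -5, -22, -3, -1, -13, 0, -16, -2, -8, -9]
j=1: v[1]=-11 ≤ -9 → i=1, swap v[1],v[1] (no change) → [-15, -11, -10, -5, -22, -3, -1, -13, 0, -16, -2, -8, -9]
j=2: v[2]=-10 ≤ -9 → i=2, swap v[2],v[2] (no change) → [-15, -11, -10, -5, -22, -3, -1, -13, 0, -16, -2, -8, -9]
j=3: v[3]=-5 > -9 → no swap
j=4: v[4]=-22 ≤ -9 → i=3, swap v[3],v[4] → [-15, -11, -10, -22, -5, -3, -1, -13, 0, -16, -2, -8, -9]
j=5: v[5]=-3 > -9 → no swap
j=6: v[6]=-1 > -9 → no swap
j=7: v[7]=-13 ≤ -9 → i=4, swap v[4],v[7] → [-15, -11, -10, -22, -13, -3, -1, -5, 0, -16, -2, -8, -9]
j=8: v[8]=0 > -9 → no swap
j=9: v[9]=-16 ≤ -9 → i=5, swap v[5],v[9] → [-15, -11, -10, -22, -13, -16, -1, -5, 0, -3, -2, -8, -9]
j=10: v[10]=-2 > -9 → no swap
j=11: v[11]=-8 > -9 → no swap
final swap v[6],v[12] → [-15, -11, -10, -22, -13, -16, -9, -5, 0, -3, -2, -8, -1]; return 6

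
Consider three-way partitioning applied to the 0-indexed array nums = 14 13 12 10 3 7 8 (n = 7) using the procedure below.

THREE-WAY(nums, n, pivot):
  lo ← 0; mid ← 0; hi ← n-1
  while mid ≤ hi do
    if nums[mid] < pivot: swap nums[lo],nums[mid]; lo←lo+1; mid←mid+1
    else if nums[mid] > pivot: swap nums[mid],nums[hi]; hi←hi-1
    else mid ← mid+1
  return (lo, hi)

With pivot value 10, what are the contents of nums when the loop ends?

lo=0 mid=0 hi=6
14>10: swap(0,6), hi=5 ⇒ 8 13 12 10 3 7 14
8<10: swap(0,0), lo=1 mid=1 ⇒ 8 13 12 10 3 7 14
13>10: swap(1,5), hi=4 ⇒ 8 7 12 10 3 13 14
7<10: swap(1,1), lo=2 mid=2 ⇒ 8 7 12 10 3 13 14
12>10: swap(2,4), hi=3 ⇒ 8 7 3 10 12 13 14
3<10: swap(2,2), lo=3 mid=3 ⇒ 8 7 3 10 12 13 14
10=10: mid=4
done. lo=3 hi=3; nums=8 7 3 10 12 13 14

8 7 3 10 12 13 14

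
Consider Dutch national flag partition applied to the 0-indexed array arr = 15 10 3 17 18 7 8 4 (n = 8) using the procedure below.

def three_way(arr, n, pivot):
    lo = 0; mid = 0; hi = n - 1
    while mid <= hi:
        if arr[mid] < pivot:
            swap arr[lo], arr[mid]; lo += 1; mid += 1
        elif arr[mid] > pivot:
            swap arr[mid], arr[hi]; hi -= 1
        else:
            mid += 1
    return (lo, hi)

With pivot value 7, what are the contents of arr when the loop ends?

4 3 7 18 17 8 10 15

lo=0 mid=0 hi=7
15>7: swap(0,7), hi=6 ⇒ 4 10 3 17 18 7 8 15
4<7: swap(0,0), lo=1 mid=1 ⇒ 4 10 3 17 18 7 8 15
10>7: swap(1,6), hi=5 ⇒ 4 8 3 17 18 7 10 15
8>7: swap(1,5), hi=4 ⇒ 4 7 3 17 18 8 10 15
7=7: mid=2
3<7: swap(1,2), lo=2 mid=3 ⇒ 4 3 7 17 18 8 10 15
17>7: swap(3,4), hi=3 ⇒ 4 3 7 18 17 8 10 15
18>7: swap(3,3), hi=2 ⇒ 4 3 7 18 17 8 10 15
done. lo=2 hi=2; arr=4 3 7 18 17 8 10 15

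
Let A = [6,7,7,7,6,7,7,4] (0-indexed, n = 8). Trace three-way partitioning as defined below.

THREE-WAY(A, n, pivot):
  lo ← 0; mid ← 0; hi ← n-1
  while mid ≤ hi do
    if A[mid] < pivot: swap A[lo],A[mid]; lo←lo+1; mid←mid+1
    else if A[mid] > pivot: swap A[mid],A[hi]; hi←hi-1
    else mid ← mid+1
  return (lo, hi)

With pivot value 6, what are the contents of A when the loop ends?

[4,6,6,7,7,7,7,7]

pivot = 6; lo=0, mid=0, hi=7
A[mid]=6=6: mid=1
A[mid]=7>6: swap A[1],A[7]; hi=6 → [6,4,7,7,6,7,7,7]
A[mid]=4<6: swap A[0],A[1]; lo=1,mid=2 → [4,6,7,7,6,7,7,7]
A[mid]=7>6: swap A[2],A[6]; hi=5 → [4,6,7,7,6,7,7,7]
A[mid]=7>6: swap A[2],A[5]; hi=4 → [4,6,7,7,6,7,7,7]
A[mid]=7>6: swap A[2],A[4]; hi=3 → [4,6,6,7,7,7,7,7]
A[mid]=6=6: mid=3
A[mid]=7>6: swap A[3],A[3]; hi=2 → [4,6,6,7,7,7,7,7]
end: lo=1, hi=2; A = [4,6,6,7,7,7,7,7]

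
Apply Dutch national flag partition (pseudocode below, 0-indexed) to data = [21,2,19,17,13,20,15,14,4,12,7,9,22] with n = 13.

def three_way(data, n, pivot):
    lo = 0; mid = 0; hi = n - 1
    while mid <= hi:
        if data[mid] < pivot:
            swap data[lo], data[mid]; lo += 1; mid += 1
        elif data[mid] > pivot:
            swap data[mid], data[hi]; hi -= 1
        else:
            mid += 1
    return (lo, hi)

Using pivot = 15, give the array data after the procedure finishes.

[9,2,7,12,13,4,14,15,20,17,19,22,21]

lo=0 mid=0 hi=12
21>15: swap(0,12), hi=11 ⇒ [22,2,19,17,13,20,15,14,4,12,7,9,21]
22>15: swap(0,11), hi=10 ⇒ [9,2,19,17,13,20,15,14,4,12,7,22,21]
9<15: swap(0,0), lo=1 mid=1 ⇒ [9,2,19,17,13,20,15,14,4,12,7,22,21]
2<15: swap(1,1), lo=2 mid=2 ⇒ [9,2,19,17,13,20,15,14,4,12,7,22,21]
19>15: swap(2,10), hi=9 ⇒ [9,2,7,17,13,20,15,14,4,12,19,22,21]
7<15: swap(2,2), lo=3 mid=3 ⇒ [9,2,7,17,13,20,15,14,4,12,19,22,21]
17>15: swap(3,9), hi=8 ⇒ [9,2,7,12,13,20,15,14,4,17,19,22,21]
12<15: swap(3,3), lo=4 mid=4 ⇒ [9,2,7,12,13,20,15,14,4,17,19,22,21]
13<15: swap(4,4), lo=5 mid=5 ⇒ [9,2,7,12,13,20,15,14,4,17,19,22,21]
20>15: swap(5,8), hi=7 ⇒ [9,2,7,12,13,4,15,14,20,17,19,22,21]
4<15: swap(5,5), lo=6 mid=6 ⇒ [9,2,7,12,13,4,15,14,20,17,19,22,21]
15=15: mid=7
14<15: swap(6,7), lo=7 mid=8 ⇒ [9,2,7,12,13,4,14,15,20,17,19,22,21]
done. lo=7 hi=7; data=[9,2,7,12,13,4,14,15,20,17,19,22,21]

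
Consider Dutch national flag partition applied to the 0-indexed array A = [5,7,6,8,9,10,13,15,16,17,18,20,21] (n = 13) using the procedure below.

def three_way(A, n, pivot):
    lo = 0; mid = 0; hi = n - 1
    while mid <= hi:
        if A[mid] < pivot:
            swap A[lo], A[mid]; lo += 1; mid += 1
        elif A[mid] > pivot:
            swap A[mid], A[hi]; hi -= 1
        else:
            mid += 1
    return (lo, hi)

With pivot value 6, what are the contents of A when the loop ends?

lo=0 mid=0 hi=12
5<6: swap(0,0), lo=1 mid=1 ⇒ [5,7,6,8,9,10,13,15,16,17,18,20,21]
7>6: swap(1,12), hi=11 ⇒ [5,21,6,8,9,10,13,15,16,17,18,20,7]
21>6: swap(1,11), hi=10 ⇒ [5,20,6,8,9,10,13,15,16,17,18,21,7]
20>6: swap(1,10), hi=9 ⇒ [5,18,6,8,9,10,13,15,16,17,20,21,7]
18>6: swap(1,9), hi=8 ⇒ [5,17,6,8,9,10,13,15,16,18,20,21,7]
17>6: swap(1,8), hi=7 ⇒ [5,16,6,8,9,10,13,15,17,18,20,21,7]
16>6: swap(1,7), hi=6 ⇒ [5,15,6,8,9,10,13,16,17,18,20,21,7]
15>6: swap(1,6), hi=5 ⇒ [5,13,6,8,9,10,15,16,17,18,20,21,7]
13>6: swap(1,5), hi=4 ⇒ [5,10,6,8,9,13,15,16,17,18,20,21,7]
10>6: swap(1,4), hi=3 ⇒ [5,9,6,8,10,13,15,16,17,18,20,21,7]
9>6: swap(1,3), hi=2 ⇒ [5,8,6,9,10,13,15,16,17,18,20,21,7]
8>6: swap(1,2), hi=1 ⇒ [5,6,8,9,10,13,15,16,17,18,20,21,7]
6=6: mid=2
done. lo=1 hi=1; A=[5,6,8,9,10,13,15,16,17,18,20,21,7]

[5,6,8,9,10,13,15,16,17,18,20,21,7]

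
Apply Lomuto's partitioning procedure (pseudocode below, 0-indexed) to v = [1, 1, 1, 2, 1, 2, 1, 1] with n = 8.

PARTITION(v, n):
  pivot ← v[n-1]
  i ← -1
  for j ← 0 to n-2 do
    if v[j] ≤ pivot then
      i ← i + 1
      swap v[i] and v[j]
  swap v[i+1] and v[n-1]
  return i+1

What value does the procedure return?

5

pivot=1, i=-1
j=0: 1≤1, i=0, swap(0,0) ⇒ [1, 1, 1, 2, 1, 2, 1, 1]
j=1: 1≤1, i=1, swap(1,1) ⇒ [1, 1, 1, 2, 1, 2, 1, 1]
j=2: 1≤1, i=2, swap(2,2) ⇒ [1, 1, 1, 2, 1, 2, 1, 1]
j=3: 2>1, skip
j=4: 1≤1, i=3, swap(3,4) ⇒ [1, 1, 1, 1, 2, 2, 1, 1]
j=5: 2>1, skip
j=6: 1≤1, i=4, swap(4,6) ⇒ [1, 1, 1, 1, 1, 2, 2, 1]
swap(5,7) ⇒ [1, 1, 1, 1, 1, 1, 2, 2]; return 5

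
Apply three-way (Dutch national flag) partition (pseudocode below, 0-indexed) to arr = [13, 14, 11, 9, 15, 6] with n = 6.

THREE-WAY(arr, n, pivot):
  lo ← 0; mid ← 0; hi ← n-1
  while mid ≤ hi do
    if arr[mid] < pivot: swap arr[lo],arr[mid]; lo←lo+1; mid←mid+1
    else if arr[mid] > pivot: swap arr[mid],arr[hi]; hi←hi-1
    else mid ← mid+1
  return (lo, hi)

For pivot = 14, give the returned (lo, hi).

(4, 4)

pivot = 14; lo=0, mid=0, hi=5
arr[mid]=13<14: swap arr[0],arr[0]; lo=1,mid=1 → [13, 14, 11, 9, 15, 6]
arr[mid]=14=14: mid=2
arr[mid]=11<14: swap arr[1],arr[2]; lo=2,mid=3 → [13, 11, 14, 9, 15, 6]
arr[mid]=9<14: swap arr[2],arr[3]; lo=3,mid=4 → [13, 11, 9, 14, 15, 6]
arr[mid]=15>14: swap arr[4],arr[5]; hi=4 → [13, 11, 9, 14, 6, 15]
arr[mid]=6<14: swap arr[3],arr[4]; lo=4,mid=5 → [13, 11, 9, 6, 14, 15]
end: lo=4, hi=4; arr = [13, 11, 9, 6, 14, 15]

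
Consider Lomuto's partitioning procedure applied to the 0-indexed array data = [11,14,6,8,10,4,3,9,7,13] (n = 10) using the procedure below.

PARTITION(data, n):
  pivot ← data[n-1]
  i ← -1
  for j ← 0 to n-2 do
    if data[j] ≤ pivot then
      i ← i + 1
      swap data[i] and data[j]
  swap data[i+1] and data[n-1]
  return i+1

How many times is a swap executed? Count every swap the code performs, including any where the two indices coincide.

pivot=13, i=-1
j=0: 11≤13, i=0, swap(0,0) ⇒ [11,14,6,8,10,4,3,9,7,13]
j=1: 14>13, skip
j=2: 6≤13, i=1, swap(1,2) ⇒ [11,6,14,8,10,4,3,9,7,13]
j=3: 8≤13, i=2, swap(2,3) ⇒ [11,6,8,14,10,4,3,9,7,13]
j=4: 10≤13, i=3, swap(3,4) ⇒ [11,6,8,10,14,4,3,9,7,13]
j=5: 4≤13, i=4, swap(4,5) ⇒ [11,6,8,10,4,14,3,9,7,13]
j=6: 3≤13, i=5, swap(5,6) ⇒ [11,6,8,10,4,3,14,9,7,13]
j=7: 9≤13, i=6, swap(6,7) ⇒ [11,6,8,10,4,3,9,14,7,13]
j=8: 7≤13, i=7, swap(7,8) ⇒ [11,6,8,10,4,3,9,7,14,13]
swap(8,9) ⇒ [11,6,8,10,4,3,9,7,13,14]; return 8

9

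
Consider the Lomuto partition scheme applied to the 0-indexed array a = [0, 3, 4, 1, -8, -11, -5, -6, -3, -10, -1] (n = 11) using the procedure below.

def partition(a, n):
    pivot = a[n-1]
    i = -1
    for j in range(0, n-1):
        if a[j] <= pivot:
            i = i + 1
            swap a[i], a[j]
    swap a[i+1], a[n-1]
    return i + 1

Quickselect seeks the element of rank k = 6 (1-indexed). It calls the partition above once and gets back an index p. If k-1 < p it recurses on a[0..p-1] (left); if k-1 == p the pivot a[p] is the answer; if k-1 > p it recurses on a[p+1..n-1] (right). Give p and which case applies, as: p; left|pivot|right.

pivot = a[10] = -1; i = -1
j=0: a[0]=0 > -1 → no swap
j=1: a[1]=3 > -1 → no swap
j=2: a[2]=4 > -1 → no swap
j=3: a[3]=1 > -1 → no swap
j=4: a[4]=-8 ≤ -1 → i=0, swap a[0],a[4] → [-8, 3, 4, 1, 0, -11, -5, -6, -3, -10, -1]
j=5: a[5]=-11 ≤ -1 → i=1, swap a[1],a[5] → [-8, -11, 4, 1, 0, 3, -5, -6, -3, -10, -1]
j=6: a[6]=-5 ≤ -1 → i=2, swap a[2],a[6] → [-8, -11, -5, 1, 0, 3, 4, -6, -3, -10, -1]
j=7: a[7]=-6 ≤ -1 → i=3, swap a[3],a[7] → [-8, -11, -5, -6, 0, 3, 4, 1, -3, -10, -1]
j=8: a[8]=-3 ≤ -1 → i=4, swap a[4],a[8] → [-8, -11, -5, -6, -3, 3, 4, 1, 0, -10, -1]
j=9: a[9]=-10 ≤ -1 → i=5, swap a[5],a[9] → [-8, -11, -5, -6, -3, -10, 4, 1, 0, 3, -1]
final swap a[6],a[10] → [-8, -11, -5, -6, -3, -10, -1, 1, 0, 3, 4]; return 6
p = 6; k-1 = 5 < 6 ⇒ left

6; left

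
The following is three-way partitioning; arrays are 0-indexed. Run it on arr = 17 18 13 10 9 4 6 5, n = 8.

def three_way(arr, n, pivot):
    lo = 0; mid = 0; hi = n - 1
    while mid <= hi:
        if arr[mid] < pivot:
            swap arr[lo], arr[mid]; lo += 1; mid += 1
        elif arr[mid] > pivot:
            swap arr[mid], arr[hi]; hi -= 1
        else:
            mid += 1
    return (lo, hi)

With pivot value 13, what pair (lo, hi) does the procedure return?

(5, 5)

pivot = 13; lo=0, mid=0, hi=7
arr[mid]=17>13: swap arr[0],arr[7]; hi=6 → 5 18 13 10 9 4 6 17
arr[mid]=5<13: swap arr[0],arr[0]; lo=1,mid=1 → 5 18 13 10 9 4 6 17
arr[mid]=18>13: swap arr[1],arr[6]; hi=5 → 5 6 13 10 9 4 18 17
arr[mid]=6<13: swap arr[1],arr[1]; lo=2,mid=2 → 5 6 13 10 9 4 18 17
arr[mid]=13=13: mid=3
arr[mid]=10<13: swap arr[2],arr[3]; lo=3,mid=4 → 5 6 10 13 9 4 18 17
arr[mid]=9<13: swap arr[3],arr[4]; lo=4,mid=5 → 5 6 10 9 13 4 18 17
arr[mid]=4<13: swap arr[4],arr[5]; lo=5,mid=6 → 5 6 10 9 4 13 18 17
end: lo=5, hi=5; arr = 5 6 10 9 4 13 18 17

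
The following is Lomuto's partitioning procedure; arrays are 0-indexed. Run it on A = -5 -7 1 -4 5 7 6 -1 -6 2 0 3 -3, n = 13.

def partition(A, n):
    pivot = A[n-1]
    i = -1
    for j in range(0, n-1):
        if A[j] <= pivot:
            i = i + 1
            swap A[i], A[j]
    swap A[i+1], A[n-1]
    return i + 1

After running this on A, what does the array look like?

-5 -7 -4 -6 -3 7 6 -1 1 2 0 3 5

pivot = A[12] = -3; i = -1
j=0: A[0]=-5 ≤ -3 → i=0, swap A[0],A[0] (no change) → -5 -7 1 -4 5 7 6 -1 -6 2 0 3 -3
j=1: A[1]=-7 ≤ -3 → i=1, swap A[1],A[1] (no change) → -5 -7 1 -4 5 7 6 -1 -6 2 0 3 -3
j=2: A[2]=1 > -3 → no swap
j=3: A[3]=-4 ≤ -3 → i=2, swap A[2],A[3] → -5 -7 -4 1 5 7 6 -1 -6 2 0 3 -3
j=4: A[4]=5 > -3 → no swap
j=5: A[5]=7 > -3 → no swap
j=6: A[6]=6 > -3 → no swap
j=7: A[7]=-1 > -3 → no swap
j=8: A[8]=-6 ≤ -3 → i=3, swap A[3],A[8] → -5 -7 -4 -6 5 7 6 -1 1 2 0 3 -3
j=9: A[9]=2 > -3 → no swap
j=10: A[10]=0 > -3 → no swap
j=11: A[11]=3 > -3 → no swap
final swap A[4],A[12] → -5 -7 -4 -6 -3 7 6 -1 1 2 0 3 5; return 4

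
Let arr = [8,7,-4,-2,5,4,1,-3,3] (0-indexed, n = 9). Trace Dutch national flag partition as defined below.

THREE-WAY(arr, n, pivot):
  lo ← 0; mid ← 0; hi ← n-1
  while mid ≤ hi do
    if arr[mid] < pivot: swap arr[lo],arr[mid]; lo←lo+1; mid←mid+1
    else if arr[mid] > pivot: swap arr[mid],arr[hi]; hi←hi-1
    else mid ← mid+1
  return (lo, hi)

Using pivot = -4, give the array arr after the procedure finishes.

[-4,7,-2,5,4,1,-3,3,8]

lo=0 mid=0 hi=8
8>-4: swap(0,8), hi=7 ⇒ [3,7,-4,-2,5,4,1,-3,8]
3>-4: swap(0,7), hi=6 ⇒ [-3,7,-4,-2,5,4,1,3,8]
-3>-4: swap(0,6), hi=5 ⇒ [1,7,-4,-2,5,4,-3,3,8]
1>-4: swap(0,5), hi=4 ⇒ [4,7,-4,-2,5,1,-3,3,8]
4>-4: swap(0,4), hi=3 ⇒ [5,7,-4,-2,4,1,-3,3,8]
5>-4: swap(0,3), hi=2 ⇒ [-2,7,-4,5,4,1,-3,3,8]
-2>-4: swap(0,2), hi=1 ⇒ [-4,7,-2,5,4,1,-3,3,8]
-4=-4: mid=1
7>-4: swap(1,1), hi=0 ⇒ [-4,7,-2,5,4,1,-3,3,8]
done. lo=0 hi=0; arr=[-4,7,-2,5,4,1,-3,3,8]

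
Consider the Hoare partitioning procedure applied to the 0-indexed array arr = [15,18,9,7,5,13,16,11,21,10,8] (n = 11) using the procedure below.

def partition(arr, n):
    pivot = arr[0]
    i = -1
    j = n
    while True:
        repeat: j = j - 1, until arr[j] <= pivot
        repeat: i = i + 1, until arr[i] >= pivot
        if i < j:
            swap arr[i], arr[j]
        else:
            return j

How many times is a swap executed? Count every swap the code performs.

3

pivot=15
j stops at 10 (8), i stops at 0 (15); swap ⇒ [8,18,9,7,5,13,16,11,21,10,15]
j stops at 9 (10), i stops at 1 (18); swap ⇒ [8,10,9,7,5,13,16,11,21,18,15]
j stops at 7 (11), i stops at 6 (16); swap ⇒ [8,10,9,7,5,13,11,16,21,18,15]
j stops at 6, i stops at 7; i≥j ⇒ return 6. arr=[8,10,9,7,5,13,11,16,21,18,15]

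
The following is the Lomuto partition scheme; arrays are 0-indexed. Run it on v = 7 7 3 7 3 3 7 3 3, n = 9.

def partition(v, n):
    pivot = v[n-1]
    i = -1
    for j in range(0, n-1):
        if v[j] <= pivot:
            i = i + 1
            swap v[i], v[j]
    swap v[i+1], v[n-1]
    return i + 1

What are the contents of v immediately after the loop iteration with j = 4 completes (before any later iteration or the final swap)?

3 3 7 7 7 3 7 3 3

pivot=3, i=-1
j=0: 7>3, skip
j=1: 7>3, skip
j=2: 3≤3, i=0, swap(0,2) ⇒ 3 7 7 7 3 3 7 3 3
j=3: 7>3, skip
j=4: 3≤3, i=1, swap(1,4) ⇒ 3 3 7 7 7 3 7 3 3
(after j=4) v = 3 3 7 7 7 3 7 3 3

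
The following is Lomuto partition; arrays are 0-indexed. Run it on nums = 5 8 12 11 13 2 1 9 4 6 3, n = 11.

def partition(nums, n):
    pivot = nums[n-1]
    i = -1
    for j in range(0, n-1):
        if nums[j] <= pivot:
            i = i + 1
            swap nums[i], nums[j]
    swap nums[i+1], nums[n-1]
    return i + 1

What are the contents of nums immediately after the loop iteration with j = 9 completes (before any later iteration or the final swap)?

2 1 12 11 13 5 8 9 4 6 3

pivot=3, i=-1
j=0: 5>3, skip
j=1: 8>3, skip
j=2: 12>3, skip
j=3: 11>3, skip
j=4: 13>3, skip
j=5: 2≤3, i=0, swap(0,5) ⇒ 2 8 12 11 13 5 1 9 4 6 3
j=6: 1≤3, i=1, swap(1,6) ⇒ 2 1 12 11 13 5 8 9 4 6 3
j=7: 9>3, skip
j=8: 4>3, skip
j=9: 6>3, skip
(after j=9) nums = 2 1 12 11 13 5 8 9 4 6 3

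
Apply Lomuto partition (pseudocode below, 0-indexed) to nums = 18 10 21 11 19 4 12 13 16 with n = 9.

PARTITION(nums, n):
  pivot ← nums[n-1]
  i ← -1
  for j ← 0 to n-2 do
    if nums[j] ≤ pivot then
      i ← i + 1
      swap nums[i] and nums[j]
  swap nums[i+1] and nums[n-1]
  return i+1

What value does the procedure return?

pivot = nums[8] = 16; i = -1
j=0: nums[0]=18 > 16 → no swap
j=1: nums[1]=10 ≤ 16 → i=0, swap nums[0],nums[1] → 10 18 21 11 19 4 12 13 16
j=2: nums[2]=21 > 16 → no swap
j=3: nums[3]=11 ≤ 16 → i=1, swap nums[1],nums[3] → 10 11 21 18 19 4 12 13 16
j=4: nums[4]=19 > 16 → no swap
j=5: nums[5]=4 ≤ 16 → i=2, swap nums[2],nums[5] → 10 11 4 18 19 21 12 13 16
j=6: nums[6]=12 ≤ 16 → i=3, swap nums[3],nums[6] → 10 11 4 12 19 21 18 13 16
j=7: nums[7]=13 ≤ 16 → i=4, swap nums[4],nums[7] → 10 11 4 12 13 21 18 19 16
final swap nums[5],nums[8] → 10 11 4 12 13 16 18 19 21; return 5

5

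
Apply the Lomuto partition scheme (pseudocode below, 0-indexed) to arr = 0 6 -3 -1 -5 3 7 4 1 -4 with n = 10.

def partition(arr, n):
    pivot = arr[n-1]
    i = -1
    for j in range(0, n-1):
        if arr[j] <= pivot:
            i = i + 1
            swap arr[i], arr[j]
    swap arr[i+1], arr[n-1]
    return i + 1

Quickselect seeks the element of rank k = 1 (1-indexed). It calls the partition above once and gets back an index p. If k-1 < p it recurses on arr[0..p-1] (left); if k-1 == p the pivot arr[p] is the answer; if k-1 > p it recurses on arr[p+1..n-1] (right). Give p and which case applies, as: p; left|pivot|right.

pivot = arr[9] = -4; i = -1
j=0: arr[0]=0 > -4 → no swap
j=1: arr[1]=6 > -4 → no swap
j=2: arr[2]=-3 > -4 → no swap
j=3: arr[3]=-1 > -4 → no swap
j=4: arr[4]=-5 ≤ -4 → i=0, swap arr[0],arr[4] → -5 6 -3 -1 0 3 7 4 1 -4
j=5: arr[5]=3 > -4 → no swap
j=6: arr[6]=7 > -4 → no swap
j=7: arr[7]=4 > -4 → no swap
j=8: arr[8]=1 > -4 → no swap
final swap arr[1],arr[9] → -5 -4 -3 -1 0 3 7 4 1 6; return 1
p = 1; k-1 = 0 < 1 ⇒ left

1; left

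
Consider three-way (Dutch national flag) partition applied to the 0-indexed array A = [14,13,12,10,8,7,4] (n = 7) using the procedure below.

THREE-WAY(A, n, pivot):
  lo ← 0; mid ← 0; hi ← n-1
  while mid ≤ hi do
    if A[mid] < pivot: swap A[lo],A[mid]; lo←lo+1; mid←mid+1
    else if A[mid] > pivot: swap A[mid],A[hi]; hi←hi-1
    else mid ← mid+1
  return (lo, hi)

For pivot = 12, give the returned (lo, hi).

(4, 4)

pivot = 12; lo=0, mid=0, hi=6
A[mid]=14>12: swap A[0],A[6]; hi=5 → [4,13,12,10,8,7,14]
A[mid]=4<12: swap A[0],A[0]; lo=1,mid=1 → [4,13,12,10,8,7,14]
A[mid]=13>12: swap A[1],A[5]; hi=4 → [4,7,12,10,8,13,14]
A[mid]=7<12: swap A[1],A[1]; lo=2,mid=2 → [4,7,12,10,8,13,14]
A[mid]=12=12: mid=3
A[mid]=10<12: swap A[2],A[3]; lo=3,mid=4 → [4,7,10,12,8,13,14]
A[mid]=8<12: swap A[3],A[4]; lo=4,mid=5 → [4,7,10,8,12,13,14]
end: lo=4, hi=4; A = [4,7,10,8,12,13,14]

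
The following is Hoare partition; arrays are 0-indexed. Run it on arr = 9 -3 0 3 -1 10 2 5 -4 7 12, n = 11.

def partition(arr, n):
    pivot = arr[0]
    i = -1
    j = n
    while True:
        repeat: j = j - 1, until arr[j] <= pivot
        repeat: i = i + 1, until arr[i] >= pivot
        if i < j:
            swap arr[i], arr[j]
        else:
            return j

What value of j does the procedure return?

7

pivot=9
j stops at 9 (7), i stops at 0 (9); swap ⇒ 7 -3 0 3 -1 10 2 5 -4 9 12
j stops at 8 (-4), i stops at 5 (10); swap ⇒ 7 -3 0 3 -1 -4 2 5 10 9 12
j stops at 7, i stops at 8; i≥j ⇒ return 7. arr=7 -3 0 3 -1 -4 2 5 10 9 12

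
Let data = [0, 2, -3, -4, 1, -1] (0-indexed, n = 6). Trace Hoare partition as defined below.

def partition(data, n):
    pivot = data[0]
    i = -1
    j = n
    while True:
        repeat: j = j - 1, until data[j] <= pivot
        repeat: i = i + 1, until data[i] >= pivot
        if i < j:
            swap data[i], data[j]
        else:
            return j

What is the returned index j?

2

pivot = data[0] = 0; i = -1, j = 6
j→5 (data[5]=-1≤0), i→0 (data[0]=0≥0); i<j, swap → [-1, 2, -3, -4, 1, 0]
j→3 (data[3]=-4≤0), i→1 (data[1]=2≥0); i<j, swap → [-1, -4, -3, 2, 1, 0]
j→2, i→3; i≥j, return j=2. data = [-1, -4, -3, 2, 1, 0]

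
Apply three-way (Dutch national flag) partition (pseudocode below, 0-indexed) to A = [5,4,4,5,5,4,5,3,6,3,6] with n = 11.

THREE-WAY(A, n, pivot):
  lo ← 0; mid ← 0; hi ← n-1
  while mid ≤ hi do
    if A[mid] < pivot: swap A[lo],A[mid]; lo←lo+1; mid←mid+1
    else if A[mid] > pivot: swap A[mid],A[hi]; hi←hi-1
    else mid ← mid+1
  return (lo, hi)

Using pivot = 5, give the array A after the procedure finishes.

[4,4,4,3,3,5,5,5,5,6,6]

pivot = 5; lo=0, mid=0, hi=10
A[mid]=5=5: mid=1
A[mid]=4<5: swap A[0],A[1]; lo=1,mid=2 → [4,5,4,5,5,4,5,3,6,3,6]
A[mid]=4<5: swap A[1],A[2]; lo=2,mid=3 → [4,4,5,5,5,4,5,3,6,3,6]
A[mid]=5=5: mid=4
A[mid]=5=5: mid=5
A[mid]=4<5: swap A[2],A[5]; lo=3,mid=6 → [4,4,4,5,5,5,5,3,6,3,6]
A[mid]=5=5: mid=7
A[mid]=3<5: swap A[3],A[7]; lo=4,mid=8 → [4,4,4,3,5,5,5,5,6,3,6]
A[mid]=6>5: swap A[8],A[10]; hi=9 → [4,4,4,3,5,5,5,5,6,3,6]
A[mid]=6>5: swap A[8],A[9]; hi=8 → [4,4,4,3,5,5,5,5,3,6,6]
A[mid]=3<5: swap A[4],A[8]; lo=5,mid=9 → [4,4,4,3,3,5,5,5,5,6,6]
end: lo=5, hi=8; A = [4,4,4,3,3,5,5,5,5,6,6]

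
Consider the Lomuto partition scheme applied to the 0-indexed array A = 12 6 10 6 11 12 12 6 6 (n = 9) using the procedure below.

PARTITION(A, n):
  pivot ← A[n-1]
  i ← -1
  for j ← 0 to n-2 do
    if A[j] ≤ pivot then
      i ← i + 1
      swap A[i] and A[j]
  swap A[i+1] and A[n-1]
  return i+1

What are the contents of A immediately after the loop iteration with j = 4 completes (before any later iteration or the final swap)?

6 6 10 12 11 12 12 6 6

pivot=6, i=-1
j=0: 12>6, skip
j=1: 6≤6, i=0, swap(0,1) ⇒ 6 12 10 6 11 12 12 6 6
j=2: 10>6, skip
j=3: 6≤6, i=1, swap(1,3) ⇒ 6 6 10 12 11 12 12 6 6
j=4: 11>6, skip
(after j=4) A = 6 6 10 12 11 12 12 6 6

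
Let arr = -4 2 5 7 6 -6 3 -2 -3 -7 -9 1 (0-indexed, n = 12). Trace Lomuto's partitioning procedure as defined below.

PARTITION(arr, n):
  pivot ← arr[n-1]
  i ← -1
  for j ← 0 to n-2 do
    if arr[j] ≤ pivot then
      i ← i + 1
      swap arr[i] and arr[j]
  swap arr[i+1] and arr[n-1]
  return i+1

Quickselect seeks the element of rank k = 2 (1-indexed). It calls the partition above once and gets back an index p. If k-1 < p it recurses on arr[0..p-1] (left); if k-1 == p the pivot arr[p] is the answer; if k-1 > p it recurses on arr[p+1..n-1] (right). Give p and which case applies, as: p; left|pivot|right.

6; left

pivot = arr[11] = 1; i = -1
j=0: arr[0]=-4 ≤ 1 → i=0, swap arr[0],arr[0] (no change) → -4 2 5 7 6 -6 3 -2 -3 -7 -9 1
j=1: arr[1]=2 > 1 → no swap
j=2: arr[2]=5 > 1 → no swap
j=3: arr[3]=7 > 1 → no swap
j=4: arr[4]=6 > 1 → no swap
j=5: arr[5]=-6 ≤ 1 → i=1, swap arr[1],arr[5] → -4 -6 5 7 6 2 3 -2 -3 -7 -9 1
j=6: arr[6]=3 > 1 → no swap
j=7: arr[7]=-2 ≤ 1 → i=2, swap arr[2],arr[7] → -4 -6 -2 7 6 2 3 5 -3 -7 -9 1
j=8: arr[8]=-3 ≤ 1 → i=3, swap arr[3],arr[8] → -4 -6 -2 -3 6 2 3 5 7 -7 -9 1
j=9: arr[9]=-7 ≤ 1 → i=4, swap arr[4],arr[9] → -4 -6 -2 -3 -7 2 3 5 7 6 -9 1
j=10: arr[10]=-9 ≤ 1 → i=5, swap arr[5],arr[10] → -4 -6 -2 -3 -7 -9 3 5 7 6 2 1
final swap arr[6],arr[11] → -4 -6 -2 -3 -7 -9 1 5 7 6 2 3; return 6
p = 6; k-1 = 1 < 6 ⇒ left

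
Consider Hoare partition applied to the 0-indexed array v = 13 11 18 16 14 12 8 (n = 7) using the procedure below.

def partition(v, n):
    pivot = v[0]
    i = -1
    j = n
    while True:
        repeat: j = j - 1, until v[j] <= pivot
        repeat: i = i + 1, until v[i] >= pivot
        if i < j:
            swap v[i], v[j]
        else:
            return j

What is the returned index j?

pivot=13
j stops at 6 (8), i stops at 0 (13); swap ⇒ 8 11 18 16 14 12 13
j stops at 5 (12), i stops at 2 (18); swap ⇒ 8 11 12 16 14 18 13
j stops at 2, i stops at 3; i≥j ⇒ return 2. v=8 11 12 16 14 18 13

2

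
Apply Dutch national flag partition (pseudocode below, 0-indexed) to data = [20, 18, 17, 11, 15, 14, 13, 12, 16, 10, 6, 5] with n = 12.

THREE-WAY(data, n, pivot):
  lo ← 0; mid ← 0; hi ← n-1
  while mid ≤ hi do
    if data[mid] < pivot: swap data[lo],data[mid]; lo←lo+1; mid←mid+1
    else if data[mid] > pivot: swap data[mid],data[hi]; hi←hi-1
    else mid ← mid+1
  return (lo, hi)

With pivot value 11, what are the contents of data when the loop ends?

lo=0 mid=0 hi=11
20>11: swap(0,11), hi=10 ⇒ [5, 18, 17, 11, 15, 14, 13, 12, 16, 10, 6, 20]
5<11: swap(0,0), lo=1 mid=1 ⇒ [5, 18, 17, 11, 15, 14, 13, 12, 16, 10, 6, 20]
18>11: swap(1,10), hi=9 ⇒ [5, 6, 17, 11, 15, 14, 13, 12, 16, 10, 18, 20]
6<11: swap(1,1), lo=2 mid=2 ⇒ [5, 6, 17, 11, 15, 14, 13, 12, 16, 10, 18, 20]
17>11: swap(2,9), hi=8 ⇒ [5, 6, 10, 11, 15, 14, 13, 12, 16, 17, 18, 20]
10<11: swap(2,2), lo=3 mid=3 ⇒ [5, 6, 10, 11, 15, 14, 13, 12, 16, 17, 18, 20]
11=11: mid=4
15>11: swap(4,8), hi=7 ⇒ [5, 6, 10, 11, 16, 14, 13, 12, 15, 17, 18, 20]
16>11: swap(4,7), hi=6 ⇒ [5, 6, 10, 11, 12, 14, 13, 16, 15, 17, 18, 20]
12>11: swap(4,6), hi=5 ⇒ [5, 6, 10, 11, 13, 14, 12, 16, 15, 17, 18, 20]
13>11: swap(4,5), hi=4 ⇒ [5, 6, 10, 11, 14, 13, 12, 16, 15, 17, 18, 20]
14>11: swap(4,4), hi=3 ⇒ [5, 6, 10, 11, 14, 13, 12, 16, 15, 17, 18, 20]
done. lo=3 hi=3; data=[5, 6, 10, 11, 14, 13, 12, 16, 15, 17, 18, 20]

[5, 6, 10, 11, 14, 13, 12, 16, 15, 17, 18, 20]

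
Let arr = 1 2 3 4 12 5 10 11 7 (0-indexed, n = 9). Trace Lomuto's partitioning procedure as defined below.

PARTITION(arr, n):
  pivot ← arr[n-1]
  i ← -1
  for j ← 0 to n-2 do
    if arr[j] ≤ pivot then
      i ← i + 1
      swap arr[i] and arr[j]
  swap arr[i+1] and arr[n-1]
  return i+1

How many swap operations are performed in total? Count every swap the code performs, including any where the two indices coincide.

pivot=7, i=-1
j=0: 1≤7, i=0, swap(0,0) ⇒ 1 2 3 4 12 5 10 11 7
j=1: 2≤7, i=1, swap(1,1) ⇒ 1 2 3 4 12 5 10 11 7
j=2: 3≤7, i=2, swap(2,2) ⇒ 1 2 3 4 12 5 10 11 7
j=3: 4≤7, i=3, swap(3,3) ⇒ 1 2 3 4 12 5 10 11 7
j=4: 12>7, skip
j=5: 5≤7, i=4, swap(4,5) ⇒ 1 2 3 4 5 12 10 11 7
j=6: 10>7, skip
j=7: 11>7, skip
swap(5,8) ⇒ 1 2 3 4 5 7 10 11 12; return 5

6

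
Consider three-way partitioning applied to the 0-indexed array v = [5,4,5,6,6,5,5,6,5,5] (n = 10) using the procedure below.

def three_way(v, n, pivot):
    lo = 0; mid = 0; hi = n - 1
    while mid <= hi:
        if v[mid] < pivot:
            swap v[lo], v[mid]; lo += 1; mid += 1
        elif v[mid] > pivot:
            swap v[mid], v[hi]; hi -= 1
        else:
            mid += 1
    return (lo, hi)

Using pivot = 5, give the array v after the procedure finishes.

[4,5,5,5,5,5,5,6,6,6]

pivot = 5; lo=0, mid=0, hi=9
v[mid]=5=5: mid=1
v[mid]=4<5: swap v[0],v[1]; lo=1,mid=2 → [4,5,5,6,6,5,5,6,5,5]
v[mid]=5=5: mid=3
v[mid]=6>5: swap v[3],v[9]; hi=8 → [4,5,5,5,6,5,5,6,5,6]
v[mid]=5=5: mid=4
v[mid]=6>5: swap v[4],v[8]; hi=7 → [4,5,5,5,5,5,5,6,6,6]
v[mid]=5=5: mid=5
v[mid]=5=5: mid=6
v[mid]=5=5: mid=7
v[mid]=6>5: swap v[7],v[7]; hi=6 → [4,5,5,5,5,5,5,6,6,6]
end: lo=1, hi=6; v = [4,5,5,5,5,5,5,6,6,6]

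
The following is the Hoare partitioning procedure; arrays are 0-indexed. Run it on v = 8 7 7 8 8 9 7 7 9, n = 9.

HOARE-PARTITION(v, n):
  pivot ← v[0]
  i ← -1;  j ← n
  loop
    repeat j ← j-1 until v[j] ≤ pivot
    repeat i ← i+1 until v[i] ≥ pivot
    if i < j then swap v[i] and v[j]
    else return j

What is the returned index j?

pivot=8
j stops at 7 (7), i stops at 0 (8); swap ⇒ 7 7 7 8 8 9 7 8 9
j stops at 6 (7), i stops at 3 (8); swap ⇒ 7 7 7 7 8 9 8 8 9
j stops at 4, i stops at 4; i≥j ⇒ return 4. v=7 7 7 7 8 9 8 8 9

4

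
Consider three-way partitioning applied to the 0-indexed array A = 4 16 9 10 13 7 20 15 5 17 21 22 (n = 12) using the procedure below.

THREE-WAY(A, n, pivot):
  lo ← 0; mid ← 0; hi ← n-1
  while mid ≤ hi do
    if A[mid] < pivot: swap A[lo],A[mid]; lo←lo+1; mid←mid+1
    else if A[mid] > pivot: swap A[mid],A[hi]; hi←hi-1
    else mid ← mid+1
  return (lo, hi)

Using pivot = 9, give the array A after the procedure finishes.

lo=0 mid=0 hi=11
4<9: swap(0,0), lo=1 mid=1 ⇒ 4 16 9 10 13 7 20 15 5 17 21 22
16>9: swap(1,11), hi=10 ⇒ 4 22 9 10 13 7 20 15 5 17 21 16
22>9: swap(1,10), hi=9 ⇒ 4 21 9 10 13 7 20 15 5 17 22 16
21>9: swap(1,9), hi=8 ⇒ 4 17 9 10 13 7 20 15 5 21 22 16
17>9: swap(1,8), hi=7 ⇒ 4 5 9 10 13 7 20 15 17 21 22 16
5<9: swap(1,1), lo=2 mid=2 ⇒ 4 5 9 10 13 7 20 15 17 21 22 16
9=9: mid=3
10>9: swap(3,7), hi=6 ⇒ 4 5 9 15 13 7 20 10 17 21 22 16
15>9: swap(3,6), hi=5 ⇒ 4 5 9 20 13 7 15 10 17 21 22 16
20>9: swap(3,5), hi=4 ⇒ 4 5 9 7 13 20 15 10 17 21 22 16
7<9: swap(2,3), lo=3 mid=4 ⇒ 4 5 7 9 13 20 15 10 17 21 22 16
13>9: swap(4,4), hi=3 ⇒ 4 5 7 9 13 20 15 10 17 21 22 16
done. lo=3 hi=3; A=4 5 7 9 13 20 15 10 17 21 22 16

4 5 7 9 13 20 15 10 17 21 22 16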